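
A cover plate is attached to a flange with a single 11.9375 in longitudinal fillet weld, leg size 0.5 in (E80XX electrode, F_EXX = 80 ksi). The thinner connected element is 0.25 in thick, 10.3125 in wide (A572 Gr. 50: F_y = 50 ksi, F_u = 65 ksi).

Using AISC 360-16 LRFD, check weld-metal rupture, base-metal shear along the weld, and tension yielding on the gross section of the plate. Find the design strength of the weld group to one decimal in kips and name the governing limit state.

87.3 kips (base-metal shear governs)

Weld metal: throat = 0.707×0.5 = 0.3535 in, L = 11.9375 in. φR_n = 0.75 × 0.6 × 80 × 0.3535 × 11.9375 = 151.9 kips.
Base metal shear (0.25 in plate): yield φR_n = 1.0×0.6×50×0.25×11.9375 = 89.5 kips; rupture φR_n = 0.75×0.6×65×0.25×11.9375 = 87.3 kips; take 87.3 kips (rupture).
Tension yield (gross): A_g = 10.3125×0.25 = 2.5781 in². φR_n = 0.90 × 50 × 2.5781 = 116.0 kips.
Governing: min(151.9, 87.3, 116.0) = 87.3 kips → base-metal shear.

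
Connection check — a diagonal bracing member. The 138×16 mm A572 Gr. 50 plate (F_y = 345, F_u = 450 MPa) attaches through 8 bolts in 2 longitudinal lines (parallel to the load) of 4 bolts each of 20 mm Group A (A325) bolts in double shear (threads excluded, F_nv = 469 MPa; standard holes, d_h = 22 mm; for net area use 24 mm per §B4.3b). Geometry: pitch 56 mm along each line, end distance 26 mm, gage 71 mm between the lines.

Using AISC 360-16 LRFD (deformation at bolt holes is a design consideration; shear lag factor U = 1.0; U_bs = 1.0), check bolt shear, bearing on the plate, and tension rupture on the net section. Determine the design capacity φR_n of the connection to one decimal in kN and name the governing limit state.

486.0 kN (net-section rupture governs)

Bolt shear: A_b = π(20)²/4 = 314.16 mm². φR_n = 0.75 × 469 × 314.16 × 8 × 2 = 1768.1 kN.
Bearing (16 mm plate, F_u = 450 MPa): end bolts L_c = 26 − 22/2 = 15, R_n = min(1.2×15×16×450, 2.4×20×16×450) = 129.6 kN/bolt; interior L_c = 56 − 22 = 34, R_n = 293.76 kN/bolt. φR_n = 0.75 × (2×129.6 + 6×293.76) = 1516.3 kN.
Tension rupture (net): A_n = (138 − 2×24)×16 = 1440 mm² (U = 1.0, A_e = A_n). φR_n = 0.75 × 450 × 1440 = 486.0 kN.
Governing: min(1768.1, 1516.3, 486.0) = 486.0 kN → net-section rupture.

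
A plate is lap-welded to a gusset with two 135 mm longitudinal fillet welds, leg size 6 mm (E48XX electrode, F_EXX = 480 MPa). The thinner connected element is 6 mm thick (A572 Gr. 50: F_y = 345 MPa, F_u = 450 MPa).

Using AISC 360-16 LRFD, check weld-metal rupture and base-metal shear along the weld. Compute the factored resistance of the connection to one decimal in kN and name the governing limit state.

247.4 kN (weld metal governs)

Weld metal: throat = 0.707×6 = 4.242 mm, L = 2×135 = 270 mm. φR_n = 0.75 × 0.6 × 480 × 4.242 × 270 = 247.4 kN.
Base metal shear (6 mm plate): yield φR_n = 1.0×0.6×345×6×270 = 335.3 kN; rupture φR_n = 0.75×0.6×450×6×270 = 328.1 kN; take 328.1 kN (rupture).
Governing: min(247.4, 328.1) = 247.4 kN → weld metal.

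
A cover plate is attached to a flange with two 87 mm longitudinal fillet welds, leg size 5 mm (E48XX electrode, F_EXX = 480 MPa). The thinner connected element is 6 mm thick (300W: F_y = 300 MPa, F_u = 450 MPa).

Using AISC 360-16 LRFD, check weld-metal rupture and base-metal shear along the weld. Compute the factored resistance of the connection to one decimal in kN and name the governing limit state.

Weld metal: throat = 0.707×5 = 3.535 mm, L = 2×87 = 174 mm. φR_n = 0.75 × 0.6 × 480 × 3.535 × 174 = 132.9 kN.
Base metal shear (6 mm plate): yield φR_n = 1.0×0.6×300×6×174 = 187.9 kN; rupture φR_n = 0.75×0.6×450×6×174 = 211.4 kN; take 187.9 kN (yield).
Governing: min(132.9, 187.9) = 132.9 kN → weld metal.

132.9 kN (weld metal governs)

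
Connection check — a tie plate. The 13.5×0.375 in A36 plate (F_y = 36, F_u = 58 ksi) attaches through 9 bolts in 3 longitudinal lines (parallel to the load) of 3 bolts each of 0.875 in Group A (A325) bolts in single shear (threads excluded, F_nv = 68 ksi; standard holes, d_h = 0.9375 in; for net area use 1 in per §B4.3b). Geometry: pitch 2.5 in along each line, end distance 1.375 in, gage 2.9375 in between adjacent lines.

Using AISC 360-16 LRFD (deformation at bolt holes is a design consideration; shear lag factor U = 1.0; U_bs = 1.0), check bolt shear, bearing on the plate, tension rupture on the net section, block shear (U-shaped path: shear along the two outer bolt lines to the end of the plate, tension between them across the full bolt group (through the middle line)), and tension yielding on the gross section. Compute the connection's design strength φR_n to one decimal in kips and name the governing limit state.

Bolt shear: A_b = π(0.875)²/4 = 0.60132 in². φR_n = 0.75 × 68 × 0.60132 × 9 × 1 = 276.0 kips.
Bearing (0.375 in plate, F_u = 58 ksi): end bolts L_c = 1.375 − 0.9375/2 = 0.90625, R_n = min(1.2×0.90625×0.375×58, 2.4×0.875×0.375×58) = 23.653 kips/bolt; interior L_c = 2.5 − 0.9375 = 1.5625, R_n = 40.781 kips/bolt. φR_n = 0.75 × (3×23.653 + 6×40.781) = 236.7 kips.
Tension rupture (net): A_n = (13.5 − 3×1)×0.375 = 3.9375 in² (U = 1.0, A_e = A_n). φR_n = 0.75 × 58 × 3.9375 = 171.3 kips.
Block shear: shear path 2×[1.375+2×2.5] = 2×6.375 in, A_gv = 4.7813, A_nv = 2×(6.375 − 2.5×1)×0.375 = 2.9063 in²; tension across gage: (5.875 − 2×1)×0.375 = 1.4531 in². R_n = min(0.6×58×2.9063, 0.6×36×4.7813) + 1.0×58×1.4531 = min(101.14, 103.28) + 84.28 = 185.42 kips. φR_n = 0.75 × 185.42 = 139.1 kips.
Tension yield (gross): A_g = 13.5×0.375 = 5.0625 in². φR_n = 0.90 × 36 × 5.0625 = 164.0 kips.
Governing: min(276.0, 236.7, 171.3, 139.1, 164.0) = 139.1 kips → block shear.

139.1 kips (block shear governs)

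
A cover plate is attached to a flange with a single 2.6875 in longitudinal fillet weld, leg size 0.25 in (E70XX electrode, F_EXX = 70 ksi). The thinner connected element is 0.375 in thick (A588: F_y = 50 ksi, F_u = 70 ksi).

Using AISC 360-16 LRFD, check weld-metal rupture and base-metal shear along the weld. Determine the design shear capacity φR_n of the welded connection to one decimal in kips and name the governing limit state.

Weld metal: throat = 0.707×0.25 = 0.17675 in, L = 2.6875 in. φR_n = 0.75 × 0.6 × 70 × 0.17675 × 2.6875 = 15.0 kips.
Base metal shear (0.375 in plate): yield φR_n = 1.0×0.6×50×0.375×2.6875 = 30.2 kips; rupture φR_n = 0.75×0.6×70×0.375×2.6875 = 31.7 kips; take 30.2 kips (yield).
Governing: min(15.0, 30.2) = 15.0 kips → weld metal.

15.0 kips (weld metal governs)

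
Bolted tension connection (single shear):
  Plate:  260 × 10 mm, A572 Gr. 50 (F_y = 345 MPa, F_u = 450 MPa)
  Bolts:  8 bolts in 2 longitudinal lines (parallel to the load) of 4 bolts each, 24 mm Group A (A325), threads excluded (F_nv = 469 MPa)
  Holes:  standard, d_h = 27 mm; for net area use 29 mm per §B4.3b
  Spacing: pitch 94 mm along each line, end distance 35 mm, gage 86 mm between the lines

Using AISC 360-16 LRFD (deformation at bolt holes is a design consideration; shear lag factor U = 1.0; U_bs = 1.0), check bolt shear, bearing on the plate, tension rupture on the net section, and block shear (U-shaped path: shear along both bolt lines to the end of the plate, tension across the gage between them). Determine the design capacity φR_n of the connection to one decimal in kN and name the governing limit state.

Bolt shear: A_b = π(24)²/4 = 452.39 mm². φR_n = 0.75 × 469 × 452.39 × 8 × 1 = 1273.0 kN.
Bearing (10 mm plate, F_u = 450 MPa): end bolts L_c = 35 − 27/2 = 21.5, R_n = min(1.2×21.5×10×450, 2.4×24×10×450) = 116.1 kN/bolt; interior L_c = 94 − 27 = 67, R_n = 259.2 kN/bolt. φR_n = 0.75 × (2×116.1 + 6×259.2) = 1340.6 kN.
Tension rupture (net): A_n = (260 − 2×29)×10 = 2020 mm² (U = 1.0, A_e = A_n). φR_n = 0.75 × 450 × 2020 = 681.8 kN.
Block shear: shear path 2×[35+3×94] = 2×317 mm, A_gv = 6340, A_nv = 2×(317 − 3.5×29)×10 = 4310 mm²; tension across gage: (86 − 1×29)×10 = 570 mm². R_n = min(0.6×450×4310, 0.6×345×6340) + 1.0×450×570 = min(1163.7, 1312.4) + 256.5 = 1420.2 kN. φR_n = 0.75 × 1420.2 = 1065.2 kN.
Governing: min(1273.0, 1340.6, 681.8, 1065.2) = 681.8 kN → net-section rupture.

681.8 kN (net-section rupture governs)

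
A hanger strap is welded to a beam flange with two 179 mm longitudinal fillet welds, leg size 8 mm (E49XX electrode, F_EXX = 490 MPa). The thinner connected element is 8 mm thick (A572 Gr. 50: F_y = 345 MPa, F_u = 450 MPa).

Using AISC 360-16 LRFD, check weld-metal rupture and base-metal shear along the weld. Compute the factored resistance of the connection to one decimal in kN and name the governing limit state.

446.5 kN (weld metal governs)

Weld metal: throat = 0.707×8 = 5.656 mm, L = 2×179 = 358 mm. φR_n = 0.75 × 0.6 × 490 × 5.656 × 358 = 446.5 kN.
Base metal shear (8 mm plate): yield φR_n = 1.0×0.6×345×8×358 = 592.8 kN; rupture φR_n = 0.75×0.6×450×8×358 = 580.0 kN; take 580.0 kN (rupture).
Governing: min(446.5, 580.0) = 446.5 kN → weld metal.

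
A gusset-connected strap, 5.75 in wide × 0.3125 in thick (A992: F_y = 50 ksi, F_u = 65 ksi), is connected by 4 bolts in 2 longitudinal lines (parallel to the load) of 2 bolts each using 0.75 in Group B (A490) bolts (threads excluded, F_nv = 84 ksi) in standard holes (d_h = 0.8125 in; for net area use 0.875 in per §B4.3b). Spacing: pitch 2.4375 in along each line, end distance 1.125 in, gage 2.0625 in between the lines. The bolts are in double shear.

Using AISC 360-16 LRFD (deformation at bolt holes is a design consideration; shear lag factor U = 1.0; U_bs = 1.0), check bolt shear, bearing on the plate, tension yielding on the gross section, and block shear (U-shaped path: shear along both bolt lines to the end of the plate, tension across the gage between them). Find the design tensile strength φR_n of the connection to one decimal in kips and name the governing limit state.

Bolt shear: A_b = π(0.75)²/4 = 0.44179 in². φR_n = 0.75 × 84 × 0.44179 × 4 × 2 = 222.7 kips.
Bearing (0.3125 in plate, F_u = 65 ksi): end bolts L_c = 1.125 − 0.8125/2 = 0.71875, R_n = min(1.2×0.71875×0.3125×65, 2.4×0.75×0.3125×65) = 17.52 kips/bolt; interior L_c = 2.4375 − 0.8125 = 1.625, R_n = 36.563 kips/bolt. φR_n = 0.75 × (2×17.52 + 2×36.563) = 81.1 kips.
Tension yield (gross): A_g = 5.75×0.3125 = 1.7969 in². φR_n = 0.90 × 50 × 1.7969 = 80.9 kips.
Block shear: shear path 2×[1.125+1×2.4375] = 2×3.5625 in, A_gv = 2.2266, A_nv = 2×(3.5625 − 1.5×0.875)×0.3125 = 1.4063 in²; tension across gage: (2.0625 − 1×0.875)×0.3125 = 0.37109 in². R_n = min(0.6×65×1.4063, 0.6×50×2.2266) + 1.0×65×0.37109 = min(54.846, 66.798) + 24.121 = 78.967 kips. φR_n = 0.75 × 78.967 = 59.2 kips.
Governing: min(222.7, 81.1, 80.9, 59.2) = 59.2 kips → block shear.

59.2 kips (block shear governs)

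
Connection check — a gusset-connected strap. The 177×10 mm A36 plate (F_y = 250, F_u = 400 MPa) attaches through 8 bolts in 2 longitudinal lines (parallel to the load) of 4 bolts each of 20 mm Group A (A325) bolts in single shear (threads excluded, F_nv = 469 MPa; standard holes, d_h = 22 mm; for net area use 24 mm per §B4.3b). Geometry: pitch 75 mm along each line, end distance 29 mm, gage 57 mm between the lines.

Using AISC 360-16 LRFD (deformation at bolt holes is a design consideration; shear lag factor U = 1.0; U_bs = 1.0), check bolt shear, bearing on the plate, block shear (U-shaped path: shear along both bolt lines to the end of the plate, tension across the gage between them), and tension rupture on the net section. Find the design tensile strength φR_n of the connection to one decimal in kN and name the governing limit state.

Bolt shear: A_b = π(20)²/4 = 314.16 mm². φR_n = 0.75 × 469 × 314.16 × 8 × 1 = 884.0 kN.
Bearing (10 mm plate, F_u = 400 MPa): end bolts L_c = 29 − 22/2 = 18, R_n = min(1.2×18×10×400, 2.4×20×10×400) = 86.4 kN/bolt; interior L_c = 75 − 22 = 53, R_n = 192 kN/bolt. φR_n = 0.75 × (2×86.4 + 6×192) = 993.6 kN.
Block shear: shear path 2×[29+3×75] = 2×254 mm, A_gv = 5080, A_nv = 2×(254 − 3.5×24)×10 = 3400 mm²; tension across gage: (57 − 1×24)×10 = 330 mm². R_n = min(0.6×400×3400, 0.6×250×5080) + 1.0×400×330 = min(816, 762) + 132 = 894 kN. φR_n = 0.75 × 894 = 670.5 kN.
Tension rupture (net): A_n = (177 − 2×24)×10 = 1290 mm² (U = 1.0, A_e = A_n). φR_n = 0.75 × 400 × 1290 = 387.0 kN.
Governing: min(884.0, 993.6, 670.5, 387.0) = 387.0 kN → net-section rupture.

387.0 kN (net-section rupture governs)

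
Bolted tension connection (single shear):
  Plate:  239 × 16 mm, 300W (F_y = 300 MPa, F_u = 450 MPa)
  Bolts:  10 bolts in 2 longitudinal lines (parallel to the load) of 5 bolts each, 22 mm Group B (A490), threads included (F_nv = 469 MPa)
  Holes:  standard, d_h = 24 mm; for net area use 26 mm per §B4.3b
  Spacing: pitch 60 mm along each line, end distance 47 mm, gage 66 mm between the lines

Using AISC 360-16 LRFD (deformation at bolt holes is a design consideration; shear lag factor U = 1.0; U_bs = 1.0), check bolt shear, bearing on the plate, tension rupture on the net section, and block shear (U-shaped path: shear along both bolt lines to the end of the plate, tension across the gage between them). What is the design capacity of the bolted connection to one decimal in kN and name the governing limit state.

1009.8 kN (net-section rupture governs)

Bolt shear: A_b = π(22)²/4 = 380.13 mm². φR_n = 0.75 × 469 × 380.13 × 10 × 1 = 1337.1 kN.
Bearing (16 mm plate, F_u = 450 MPa): end bolts L_c = 47 − 24/2 = 35, R_n = min(1.2×35×16×450, 2.4×22×16×450) = 302.4 kN/bolt; interior L_c = 60 − 24 = 36, R_n = 311.04 kN/bolt. φR_n = 0.75 × (2×302.4 + 8×311.04) = 2319.8 kN.
Tension rupture (net): A_n = (239 − 2×26)×16 = 2992 mm² (U = 1.0, A_e = A_n). φR_n = 0.75 × 450 × 2992 = 1009.8 kN.
Block shear: shear path 2×[47+4×60] = 2×287 mm, A_gv = 9184, A_nv = 2×(287 − 4.5×26)×16 = 5440 mm²; tension across gage: (66 − 1×26)×16 = 640 mm². R_n = min(0.6×450×5440, 0.6×300×9184) + 1.0×450×640 = min(1468.8, 1653.1) + 288 = 1756.8 kN. φR_n = 0.75 × 1756.8 = 1317.6 kN.
Governing: min(1337.1, 2319.8, 1009.8, 1317.6) = 1009.8 kN → net-section rupture.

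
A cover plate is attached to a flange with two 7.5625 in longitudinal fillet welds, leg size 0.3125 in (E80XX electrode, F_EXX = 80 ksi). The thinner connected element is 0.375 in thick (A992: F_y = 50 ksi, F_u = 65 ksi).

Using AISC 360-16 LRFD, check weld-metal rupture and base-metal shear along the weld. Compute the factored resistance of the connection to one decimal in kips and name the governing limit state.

120.3 kips (weld metal governs)

Weld metal: throat = 0.707×0.3125 = 0.22094 in, L = 2×7.5625 = 15.125 in. φR_n = 0.75 × 0.6 × 80 × 0.22094 × 15.125 = 120.3 kips.
Base metal shear (0.375 in plate): yield φR_n = 1.0×0.6×50×0.375×15.125 = 170.2 kips; rupture φR_n = 0.75×0.6×65×0.375×15.125 = 165.9 kips; take 165.9 kips (rupture).
Governing: min(120.3, 165.9) = 120.3 kips → weld metal.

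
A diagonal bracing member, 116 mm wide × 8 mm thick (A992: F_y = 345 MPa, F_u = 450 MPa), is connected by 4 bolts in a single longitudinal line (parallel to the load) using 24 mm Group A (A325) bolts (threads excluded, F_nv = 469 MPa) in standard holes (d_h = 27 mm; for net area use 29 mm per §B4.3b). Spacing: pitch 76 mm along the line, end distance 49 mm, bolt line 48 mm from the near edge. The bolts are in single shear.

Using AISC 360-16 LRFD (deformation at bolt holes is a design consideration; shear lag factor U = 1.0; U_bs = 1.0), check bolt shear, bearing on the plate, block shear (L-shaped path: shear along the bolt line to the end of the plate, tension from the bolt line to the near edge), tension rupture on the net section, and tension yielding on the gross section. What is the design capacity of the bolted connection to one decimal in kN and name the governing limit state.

Bolt shear: A_b = π(24)²/4 = 452.39 mm². φR_n = 0.75 × 469 × 452.39 × 4 × 1 = 636.5 kN.
Bearing (8 mm plate, F_u = 450 MPa): end bolts L_c = 49 − 27/2 = 35.5, R_n = min(1.2×35.5×8×450, 2.4×24×8×450) = 153.36 kN/bolt; interior L_c = 76 − 27 = 49, R_n = 207.36 kN/bolt. φR_n = 0.75 × (1×153.36 + 3×207.36) = 581.6 kN.
Block shear: shear path 1×[49+3×76] = 1×277 mm, A_gv = 2216, A_nv = 1×(277 − 3.5×29)×8 = 1404 mm²; tension to near edge: (48 − 0.5×29)×8 = 268 mm². R_n = min(0.6×450×1404, 0.6×345×2216) + 1.0×450×268 = min(379.08, 458.71) + 120.6 = 499.68 kN. φR_n = 0.75 × 499.68 = 374.8 kN.
Tension rupture (net): A_n = (116 − 1×29)×8 = 696 mm² (U = 1.0, A_e = A_n). φR_n = 0.75 × 450 × 696 = 234.9 kN.
Tension yield (gross): A_g = 116×8 = 928 mm². φR_n = 0.90 × 345 × 928 = 288.1 kN.
Governing: min(636.5, 581.6, 374.8, 234.9, 288.1) = 234.9 kN → net-section rupture.

234.9 kN (net-section rupture governs)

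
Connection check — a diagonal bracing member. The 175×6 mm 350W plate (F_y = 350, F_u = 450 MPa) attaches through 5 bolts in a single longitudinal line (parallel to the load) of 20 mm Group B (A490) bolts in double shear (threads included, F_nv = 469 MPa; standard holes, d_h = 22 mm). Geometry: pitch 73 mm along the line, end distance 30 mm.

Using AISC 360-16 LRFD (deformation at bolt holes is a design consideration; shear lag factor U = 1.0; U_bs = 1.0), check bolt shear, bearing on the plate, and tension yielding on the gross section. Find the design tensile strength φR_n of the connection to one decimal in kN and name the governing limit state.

330.8 kN (gross-section yield governs)

Bolt shear: A_b = π(20)²/4 = 314.16 mm². φR_n = 0.75 × 469 × 314.16 × 5 × 2 = 1105.1 kN.
Bearing (6 mm plate, F_u = 450 MPa): end bolts L_c = 30 − 22/2 = 19, R_n = min(1.2×19×6×450, 2.4×20×6×450) = 61.56 kN/bolt; interior L_c = 73 − 22 = 51, R_n = 129.6 kN/bolt. φR_n = 0.75 × (1×61.56 + 4×129.6) = 435.0 kN.
Tension yield (gross): A_g = 175×6 = 1050 mm². φR_n = 0.90 × 350 × 1050 = 330.8 kN.
Governing: min(1105.1, 435.0, 330.8) = 330.8 kN → gross-section yield.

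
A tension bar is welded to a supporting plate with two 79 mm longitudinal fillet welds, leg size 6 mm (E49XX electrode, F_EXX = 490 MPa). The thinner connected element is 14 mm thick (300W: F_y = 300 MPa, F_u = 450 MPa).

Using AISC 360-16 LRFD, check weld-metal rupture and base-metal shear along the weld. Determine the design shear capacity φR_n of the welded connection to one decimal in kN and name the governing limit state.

Weld metal: throat = 0.707×6 = 4.242 mm, L = 2×79 = 158 mm. φR_n = 0.75 × 0.6 × 490 × 4.242 × 158 = 147.8 kN.
Base metal shear (14 mm plate): yield φR_n = 1.0×0.6×300×14×158 = 398.2 kN; rupture φR_n = 0.75×0.6×450×14×158 = 447.9 kN; take 398.2 kN (yield).
Governing: min(147.8, 398.2) = 147.8 kN → weld metal.

147.8 kN (weld metal governs)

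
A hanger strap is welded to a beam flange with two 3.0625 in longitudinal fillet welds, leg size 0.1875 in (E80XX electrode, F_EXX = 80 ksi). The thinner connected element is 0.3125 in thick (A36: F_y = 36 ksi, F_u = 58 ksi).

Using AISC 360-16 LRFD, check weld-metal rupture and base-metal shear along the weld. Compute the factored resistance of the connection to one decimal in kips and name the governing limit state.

Weld metal: throat = 0.707×0.1875 = 0.13256 in, L = 2×3.0625 = 6.125 in. φR_n = 0.75 × 0.6 × 80 × 0.13256 × 6.125 = 29.2 kips.
Base metal shear (0.3125 in plate): yield φR_n = 1.0×0.6×36×0.3125×6.125 = 41.3 kips; rupture φR_n = 0.75×0.6×58×0.3125×6.125 = 50.0 kips; take 41.3 kips (yield).
Governing: min(29.2, 41.3) = 29.2 kips → weld metal.

29.2 kips (weld metal governs)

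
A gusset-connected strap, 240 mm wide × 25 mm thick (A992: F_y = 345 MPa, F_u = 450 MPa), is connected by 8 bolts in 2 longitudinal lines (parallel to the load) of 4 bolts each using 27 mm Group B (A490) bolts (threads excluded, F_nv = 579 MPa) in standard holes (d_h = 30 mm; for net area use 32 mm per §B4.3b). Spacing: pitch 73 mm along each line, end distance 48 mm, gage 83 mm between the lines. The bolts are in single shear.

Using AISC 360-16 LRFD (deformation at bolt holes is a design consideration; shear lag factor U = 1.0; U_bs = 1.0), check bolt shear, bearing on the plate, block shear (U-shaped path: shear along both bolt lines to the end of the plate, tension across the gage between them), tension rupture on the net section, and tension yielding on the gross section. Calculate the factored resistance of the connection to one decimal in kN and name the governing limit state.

1485.0 kN (net-section rupture governs)

Bolt shear: A_b = π(27)²/4 = 572.56 mm². φR_n = 0.75 × 579 × 572.56 × 8 × 1 = 1989.1 kN.
Bearing (25 mm plate, F_u = 450 MPa): end bolts L_c = 48 − 30/2 = 33, R_n = min(1.2×33×25×450, 2.4×27×25×450) = 445.5 kN/bolt; interior L_c = 73 − 30 = 43, R_n = 580.5 kN/bolt. φR_n = 0.75 × (2×445.5 + 6×580.5) = 3280.5 kN.
Block shear: shear path 2×[48+3×73] = 2×267 mm, A_gv = 13350, A_nv = 2×(267 − 3.5×32)×25 = 7750 mm²; tension across gage: (83 − 1×32)×25 = 1275 mm². R_n = min(0.6×450×7750, 0.6×345×13350) + 1.0×450×1275 = min(2092.5, 2763.5) + 573.75 = 2666.3 kN. φR_n = 0.75 × 2666.3 = 1999.7 kN.
Tension rupture (net): A_n = (240 − 2×32)×25 = 4400 mm² (U = 1.0, A_e = A_n). φR_n = 0.75 × 450 × 4400 = 1485.0 kN.
Tension yield (gross): A_g = 240×25 = 6000 mm². φR_n = 0.90 × 345 × 6000 = 1863.0 kN.
Governing: min(1989.1, 3280.5, 1999.7, 1485.0, 1863.0) = 1485.0 kN → net-section rupture.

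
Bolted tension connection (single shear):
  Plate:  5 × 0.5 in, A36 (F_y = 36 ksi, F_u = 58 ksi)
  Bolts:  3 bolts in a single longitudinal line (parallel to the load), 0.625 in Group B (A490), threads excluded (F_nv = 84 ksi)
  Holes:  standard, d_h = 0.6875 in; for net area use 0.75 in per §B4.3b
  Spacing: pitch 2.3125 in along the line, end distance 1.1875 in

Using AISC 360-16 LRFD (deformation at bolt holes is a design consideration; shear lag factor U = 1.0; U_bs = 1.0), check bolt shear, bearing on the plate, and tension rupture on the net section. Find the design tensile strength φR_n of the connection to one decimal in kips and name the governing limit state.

Bolt shear: A_b = π(0.625)²/4 = 0.3068 in². φR_n = 0.75 × 84 × 0.3068 × 3 × 1 = 58.0 kips.
Bearing (0.5 in plate, F_u = 58 ksi): end bolts L_c = 1.1875 − 0.6875/2 = 0.84375, R_n = min(1.2×0.84375×0.5×58, 2.4×0.625×0.5×58) = 29.363 kips/bolt; interior L_c = 2.3125 − 0.6875 = 1.625, R_n = 43.5 kips/bolt. φR_n = 0.75 × (1×29.363 + 2×43.5) = 87.3 kips.
Tension rupture (net): A_n = (5 − 1×0.75)×0.5 = 2.125 in² (U = 1.0, A_e = A_n). φR_n = 0.75 × 58 × 2.125 = 92.4 kips.
Governing: min(58.0, 87.3, 92.4) = 58.0 kips → bolt shear.

58.0 kips (bolt shear governs)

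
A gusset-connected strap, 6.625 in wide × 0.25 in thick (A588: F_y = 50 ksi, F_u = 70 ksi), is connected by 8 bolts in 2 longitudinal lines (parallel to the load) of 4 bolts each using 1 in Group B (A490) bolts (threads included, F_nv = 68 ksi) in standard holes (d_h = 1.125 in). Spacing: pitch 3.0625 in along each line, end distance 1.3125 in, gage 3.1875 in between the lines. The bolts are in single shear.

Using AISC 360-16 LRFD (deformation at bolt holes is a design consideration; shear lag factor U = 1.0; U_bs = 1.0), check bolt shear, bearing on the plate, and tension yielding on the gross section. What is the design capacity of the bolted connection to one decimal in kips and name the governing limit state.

Bolt shear: A_b = π(1)²/4 = 0.7854 in². φR_n = 0.75 × 68 × 0.7854 × 8 × 1 = 320.4 kips.
Bearing (0.25 in plate, F_u = 70 ksi): end bolts L_c = 1.3125 − 1.125/2 = 0.75, R_n = min(1.2×0.75×0.25×70, 2.4×1×0.25×70) = 15.75 kips/bolt; interior L_c = 3.0625 − 1.125 = 1.9375, R_n = 40.688 kips/bolt. φR_n = 0.75 × (2×15.75 + 6×40.688) = 206.7 kips.
Tension yield (gross): A_g = 6.625×0.25 = 1.6563 in². φR_n = 0.90 × 50 × 1.6563 = 74.5 kips.
Governing: min(320.4, 206.7, 74.5) = 74.5 kips → gross-section yield.

74.5 kips (gross-section yield governs)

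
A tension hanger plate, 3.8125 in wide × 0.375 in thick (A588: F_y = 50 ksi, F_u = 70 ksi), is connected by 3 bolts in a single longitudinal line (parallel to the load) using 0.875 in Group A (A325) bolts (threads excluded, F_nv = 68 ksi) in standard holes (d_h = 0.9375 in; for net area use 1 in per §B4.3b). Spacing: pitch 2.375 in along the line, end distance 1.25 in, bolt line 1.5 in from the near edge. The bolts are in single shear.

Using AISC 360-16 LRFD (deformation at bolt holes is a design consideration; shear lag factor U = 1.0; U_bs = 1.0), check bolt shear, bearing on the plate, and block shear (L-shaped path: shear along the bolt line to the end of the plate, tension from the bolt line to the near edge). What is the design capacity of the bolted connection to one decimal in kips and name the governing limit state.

Bolt shear: A_b = π(0.875)²/4 = 0.60132 in². φR_n = 0.75 × 68 × 0.60132 × 3 × 1 = 92.0 kips.
Bearing (0.375 in plate, F_u = 70 ksi): end bolts L_c = 1.25 − 0.9375/2 = 0.78125, R_n = min(1.2×0.78125×0.375×70, 2.4×0.875×0.375×70) = 24.609 kips/bolt; interior L_c = 2.375 − 0.9375 = 1.4375, R_n = 45.281 kips/bolt. φR_n = 0.75 × (1×24.609 + 2×45.281) = 86.4 kips.
Block shear: shear path 1×[1.25+2×2.375] = 1×6 in, A_gv = 2.25, A_nv = 1×(6 − 2.5×1)×0.375 = 1.3125 in²; tension to near edge: (1.5 − 0.5×1)×0.375 = 0.375 in². R_n = min(0.6×70×1.3125, 0.6×50×2.25) + 1.0×70×0.375 = min(55.125, 67.5) + 26.25 = 81.375 kips. φR_n = 0.75 × 81.375 = 61.0 kips.
Governing: min(92.0, 86.4, 61.0) = 61.0 kips → block shear.

61.0 kips (block shear governs)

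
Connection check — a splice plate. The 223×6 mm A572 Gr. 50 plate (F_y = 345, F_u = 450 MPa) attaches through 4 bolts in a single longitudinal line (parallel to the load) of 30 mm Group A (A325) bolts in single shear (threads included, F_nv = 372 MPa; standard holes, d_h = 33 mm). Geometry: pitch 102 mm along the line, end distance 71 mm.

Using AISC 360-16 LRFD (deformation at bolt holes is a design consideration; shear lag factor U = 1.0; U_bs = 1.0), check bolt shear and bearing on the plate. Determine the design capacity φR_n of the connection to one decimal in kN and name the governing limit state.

569.8 kN (bearing governs)

Bolt shear: A_b = π(30)²/4 = 706.86 mm². φR_n = 0.75 × 372 × 706.86 × 4 × 1 = 788.9 kN.
Bearing (6 mm plate, F_u = 450 MPa): end bolts L_c = 71 − 33/2 = 54.5, R_n = min(1.2×54.5×6×450, 2.4×30×6×450) = 176.58 kN/bolt; interior L_c = 102 − 33 = 69, R_n = 194.4 kN/bolt. φR_n = 0.75 × (1×176.58 + 3×194.4) = 569.8 kN.
Governing: min(788.9, 569.8) = 569.8 kN → bearing.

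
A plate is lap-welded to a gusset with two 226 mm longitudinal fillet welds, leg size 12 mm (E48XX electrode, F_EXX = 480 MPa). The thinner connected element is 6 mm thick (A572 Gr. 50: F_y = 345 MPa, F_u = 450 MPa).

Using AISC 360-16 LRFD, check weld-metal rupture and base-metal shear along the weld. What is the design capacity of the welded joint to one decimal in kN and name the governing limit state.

549.2 kN (base-metal shear governs)

Weld metal: throat = 0.707×12 = 8.484 mm, L = 2×226 = 452 mm. φR_n = 0.75 × 0.6 × 480 × 8.484 × 452 = 828.3 kN.
Base metal shear (6 mm plate): yield φR_n = 1.0×0.6×345×6×452 = 561.4 kN; rupture φR_n = 0.75×0.6×450×6×452 = 549.2 kN; take 549.2 kN (rupture).
Governing: min(828.3, 549.2) = 549.2 kN → base-metal shear.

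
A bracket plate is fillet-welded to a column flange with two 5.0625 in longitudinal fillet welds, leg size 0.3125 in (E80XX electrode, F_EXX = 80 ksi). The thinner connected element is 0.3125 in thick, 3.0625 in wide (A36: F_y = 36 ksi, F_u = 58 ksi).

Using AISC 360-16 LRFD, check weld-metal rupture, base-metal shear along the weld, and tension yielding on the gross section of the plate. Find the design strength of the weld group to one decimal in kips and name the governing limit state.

31.0 kips (gross-section yield governs)

Weld metal: throat = 0.707×0.3125 = 0.22094 in, L = 2×5.0625 = 10.125 in. φR_n = 0.75 × 0.6 × 80 × 0.22094 × 10.125 = 80.5 kips.
Base metal shear (0.3125 in plate): yield φR_n = 1.0×0.6×36×0.3125×10.125 = 68.3 kips; rupture φR_n = 0.75×0.6×58×0.3125×10.125 = 82.6 kips; take 68.3 kips (yield).
Tension yield (gross): A_g = 3.0625×0.3125 = 0.95703 in². φR_n = 0.90 × 36 × 0.95703 = 31.0 kips.
Governing: min(80.5, 68.3, 31.0) = 31.0 kips → gross-section yield.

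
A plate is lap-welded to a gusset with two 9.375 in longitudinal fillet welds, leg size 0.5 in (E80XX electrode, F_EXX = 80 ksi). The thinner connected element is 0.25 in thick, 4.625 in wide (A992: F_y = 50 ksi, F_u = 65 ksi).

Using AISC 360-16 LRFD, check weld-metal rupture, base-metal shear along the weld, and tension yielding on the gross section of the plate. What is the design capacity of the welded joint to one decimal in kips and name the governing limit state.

52.0 kips (gross-section yield governs)

Weld metal: throat = 0.707×0.5 = 0.3535 in, L = 2×9.375 = 18.75 in. φR_n = 0.75 × 0.6 × 80 × 0.3535 × 18.75 = 238.6 kips.
Base metal shear (0.25 in plate): yield φR_n = 1.0×0.6×50×0.25×18.75 = 140.6 kips; rupture φR_n = 0.75×0.6×65×0.25×18.75 = 137.1 kips; take 137.1 kips (rupture).
Tension yield (gross): A_g = 4.625×0.25 = 1.1563 in². φR_n = 0.90 × 50 × 1.1563 = 52.0 kips.
Governing: min(238.6, 137.1, 52.0) = 52.0 kips → gross-section yield.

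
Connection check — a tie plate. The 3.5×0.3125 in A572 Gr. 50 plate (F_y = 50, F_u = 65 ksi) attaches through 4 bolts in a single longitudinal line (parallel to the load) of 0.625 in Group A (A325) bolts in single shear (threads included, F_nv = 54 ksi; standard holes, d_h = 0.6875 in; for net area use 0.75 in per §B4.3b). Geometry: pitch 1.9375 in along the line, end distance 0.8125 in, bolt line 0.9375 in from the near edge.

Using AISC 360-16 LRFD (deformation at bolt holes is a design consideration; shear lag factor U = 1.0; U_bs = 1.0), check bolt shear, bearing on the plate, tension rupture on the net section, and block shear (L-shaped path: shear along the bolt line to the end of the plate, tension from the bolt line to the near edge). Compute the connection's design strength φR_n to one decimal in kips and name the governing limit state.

41.9 kips (net-section rupture governs)

Bolt shear: A_b = π(0.625)²/4 = 0.3068 in². φR_n = 0.75 × 54 × 0.3068 × 4 × 1 = 49.7 kips.
Bearing (0.3125 in plate, F_u = 65 ksi): end bolts L_c = 0.8125 − 0.6875/2 = 0.46875, R_n = min(1.2×0.46875×0.3125×65, 2.4×0.625×0.3125×65) = 11.426 kips/bolt; interior L_c = 1.9375 − 0.6875 = 1.25, R_n = 30.469 kips/bolt. φR_n = 0.75 × (1×11.426 + 3×30.469) = 77.1 kips.
Tension rupture (net): A_n = (3.5 − 1×0.75)×0.3125 = 0.85938 in² (U = 1.0, A_e = A_n). φR_n = 0.75 × 65 × 0.85938 = 41.9 kips.
Block shear: shear path 1×[0.8125+3×1.9375] = 1×6.625 in, A_gv = 2.0703, A_nv = 1×(6.625 − 3.5×0.75)×0.3125 = 1.25 in²; tension to near edge: (0.9375 − 0.5×0.75)×0.3125 = 0.17578 in². R_n = min(0.6×65×1.25, 0.6×50×2.0703) + 1.0×65×0.17578 = min(48.75, 62.109) + 11.426 = 60.176 kips. φR_n = 0.75 × 60.176 = 45.1 kips.
Governing: min(49.7, 77.1, 41.9, 45.1) = 41.9 kips → net-section rupture.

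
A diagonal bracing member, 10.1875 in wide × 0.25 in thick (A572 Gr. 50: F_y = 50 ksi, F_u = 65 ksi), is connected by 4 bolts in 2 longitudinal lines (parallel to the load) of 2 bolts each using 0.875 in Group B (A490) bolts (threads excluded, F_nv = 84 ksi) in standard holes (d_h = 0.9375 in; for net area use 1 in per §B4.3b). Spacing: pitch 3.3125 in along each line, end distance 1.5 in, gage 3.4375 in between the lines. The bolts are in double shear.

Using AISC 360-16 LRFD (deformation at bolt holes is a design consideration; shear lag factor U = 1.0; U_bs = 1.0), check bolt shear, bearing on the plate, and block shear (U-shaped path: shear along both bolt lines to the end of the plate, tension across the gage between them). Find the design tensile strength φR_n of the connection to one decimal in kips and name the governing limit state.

Bolt shear: A_b = π(0.875)²/4 = 0.60132 in². φR_n = 0.75 × 84 × 0.60132 × 4 × 2 = 303.1 kips.
Bearing (0.25 in plate, F_u = 65 ksi): end bolts L_c = 1.5 − 0.9375/2 = 1.03125, R_n = min(1.2×1.03125×0.25×65, 2.4×0.875×0.25×65) = 20.109 kips/bolt; interior L_c = 3.3125 − 0.9375 = 2.375, R_n = 34.125 kips/bolt. φR_n = 0.75 × (2×20.109 + 2×34.125) = 81.4 kips.
Block shear: shear path 2×[1.5+1×3.3125] = 2×4.8125 in, A_gv = 2.4063, A_nv = 2×(4.8125 − 1.5×1)×0.25 = 1.6563 in²; tension across gage: (3.4375 − 1×1)×0.25 = 0.60938 in². R_n = min(0.6×65×1.6563, 0.6×50×2.4063) + 1.0×65×0.60938 = min(64.596, 72.189) + 39.61 = 104.21 kips. φR_n = 0.75 × 104.21 = 78.2 kips.
Governing: min(303.1, 81.4, 78.2) = 78.2 kips → block shear.

78.2 kips (block shear governs)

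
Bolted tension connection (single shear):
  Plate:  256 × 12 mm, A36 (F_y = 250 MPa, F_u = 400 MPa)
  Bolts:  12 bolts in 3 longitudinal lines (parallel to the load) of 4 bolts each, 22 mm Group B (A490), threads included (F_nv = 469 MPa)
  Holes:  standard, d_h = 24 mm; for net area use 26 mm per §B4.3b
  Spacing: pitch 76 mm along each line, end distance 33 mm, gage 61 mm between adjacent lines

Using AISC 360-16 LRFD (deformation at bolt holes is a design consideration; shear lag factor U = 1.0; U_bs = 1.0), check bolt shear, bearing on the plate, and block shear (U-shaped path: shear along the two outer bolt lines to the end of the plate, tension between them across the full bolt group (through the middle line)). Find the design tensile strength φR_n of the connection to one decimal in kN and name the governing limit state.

Bolt shear: A_b = π(22)²/4 = 380.13 mm². φR_n = 0.75 × 469 × 380.13 × 12 × 1 = 1604.5 kN.
Bearing (12 mm plate, F_u = 400 MPa): end bolts L_c = 33 − 24/2 = 21, R_n = min(1.2×21×12×400, 2.4×22×12×400) = 120.96 kN/bolt; interior L_c = 76 − 24 = 52, R_n = 253.44 kN/bolt. φR_n = 0.75 × (3×120.96 + 9×253.44) = 1982.9 kN.
Block shear: shear path 2×[33+3×76] = 2×261 mm, A_gv = 6264, A_nv = 2×(261 − 3.5×26)×12 = 4080 mm²; tension across gage: (122 − 2×26)×12 = 840 mm². R_n = min(0.6×400×4080, 0.6×250×6264) + 1.0×400×840 = min(979.2, 939.6) + 336 = 1275.6 kN. φR_n = 0.75 × 1275.6 = 956.7 kN.
Governing: min(1604.5, 1982.9, 956.7) = 956.7 kN → block shear.

956.7 kN (block shear governs)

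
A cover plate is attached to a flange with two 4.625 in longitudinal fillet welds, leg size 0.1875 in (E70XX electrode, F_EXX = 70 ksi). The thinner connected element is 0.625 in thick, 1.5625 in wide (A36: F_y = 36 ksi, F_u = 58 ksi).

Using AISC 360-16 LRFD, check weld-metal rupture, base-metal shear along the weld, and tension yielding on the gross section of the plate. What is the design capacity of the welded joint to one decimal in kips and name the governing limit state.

31.6 kips (gross-section yield governs)

Weld metal: throat = 0.707×0.1875 = 0.13256 in, L = 2×4.625 = 9.25 in. φR_n = 0.75 × 0.6 × 70 × 0.13256 × 9.25 = 38.6 kips.
Base metal shear (0.625 in plate): yield φR_n = 1.0×0.6×36×0.625×9.25 = 124.9 kips; rupture φR_n = 0.75×0.6×58×0.625×9.25 = 150.9 kips; take 124.9 kips (yield).
Tension yield (gross): A_g = 1.5625×0.625 = 0.97656 in². φR_n = 0.90 × 36 × 0.97656 = 31.6 kips.
Governing: min(38.6, 124.9, 31.6) = 31.6 kips → gross-section yield.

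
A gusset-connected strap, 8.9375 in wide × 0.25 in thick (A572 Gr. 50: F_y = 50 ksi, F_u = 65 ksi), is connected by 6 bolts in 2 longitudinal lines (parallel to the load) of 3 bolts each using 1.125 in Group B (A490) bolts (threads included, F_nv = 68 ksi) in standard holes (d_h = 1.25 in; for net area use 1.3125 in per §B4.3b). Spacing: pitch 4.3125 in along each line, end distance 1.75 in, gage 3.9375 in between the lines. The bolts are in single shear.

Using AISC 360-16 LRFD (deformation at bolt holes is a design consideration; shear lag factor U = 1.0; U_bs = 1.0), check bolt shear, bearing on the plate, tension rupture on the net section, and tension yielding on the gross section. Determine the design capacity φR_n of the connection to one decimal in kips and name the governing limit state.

Bolt shear: A_b = π(1.125)²/4 = 0.99402 in². φR_n = 0.75 × 68 × 0.99402 × 6 × 1 = 304.2 kips.
Bearing (0.25 in plate, F_u = 65 ksi): end bolts L_c = 1.75 − 1.25/2 = 1.125, R_n = min(1.2×1.125×0.25×65, 2.4×1.125×0.25×65) = 21.938 kips/bolt; interior L_c = 4.3125 − 1.25 = 3.0625, R_n = 43.875 kips/bolt. φR_n = 0.75 × (2×21.938 + 4×43.875) = 164.5 kips.
Tension rupture (net): A_n = (8.9375 − 2×1.3125)×0.25 = 1.5781 in² (U = 1.0, A_e = A_n). φR_n = 0.75 × 65 × 1.5781 = 76.9 kips.
Tension yield (gross): A_g = 8.9375×0.25 = 2.2344 in². φR_n = 0.90 × 50 × 2.2344 = 100.5 kips.
Governing: min(304.2, 164.5, 76.9, 100.5) = 76.9 kips → net-section rupture.

76.9 kips (net-section rupture governs)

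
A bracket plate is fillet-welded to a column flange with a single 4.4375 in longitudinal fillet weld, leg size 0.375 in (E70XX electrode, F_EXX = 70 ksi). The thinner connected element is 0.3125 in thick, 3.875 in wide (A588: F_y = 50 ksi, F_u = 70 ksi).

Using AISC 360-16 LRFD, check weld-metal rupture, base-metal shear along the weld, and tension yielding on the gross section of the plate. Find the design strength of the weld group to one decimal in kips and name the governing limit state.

37.1 kips (weld metal governs)

Weld metal: throat = 0.707×0.375 = 0.26513 in, L = 4.4375 in. φR_n = 0.75 × 0.6 × 70 × 0.26513 × 4.4375 = 37.1 kips.
Base metal shear (0.3125 in plate): yield φR_n = 1.0×0.6×50×0.3125×4.4375 = 41.6 kips; rupture φR_n = 0.75×0.6×70×0.3125×4.4375 = 43.7 kips; take 41.6 kips (yield).
Tension yield (gross): A_g = 3.875×0.3125 = 1.2109 in². φR_n = 0.90 × 50 × 1.2109 = 54.5 kips.
Governing: min(37.1, 41.6, 54.5) = 37.1 kips → weld metal.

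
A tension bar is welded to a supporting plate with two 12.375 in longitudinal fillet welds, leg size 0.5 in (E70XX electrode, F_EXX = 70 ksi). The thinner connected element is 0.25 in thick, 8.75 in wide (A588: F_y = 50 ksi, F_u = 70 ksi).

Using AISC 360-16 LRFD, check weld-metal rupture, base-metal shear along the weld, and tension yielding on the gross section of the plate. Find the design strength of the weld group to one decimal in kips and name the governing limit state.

98.4 kips (gross-section yield governs)

Weld metal: throat = 0.707×0.5 = 0.3535 in, L = 2×12.375 = 24.75 in. φR_n = 0.75 × 0.6 × 70 × 0.3535 × 24.75 = 275.6 kips.
Base metal shear (0.25 in plate): yield φR_n = 1.0×0.6×50×0.25×24.75 = 185.6 kips; rupture φR_n = 0.75×0.6×70×0.25×24.75 = 194.9 kips; take 185.6 kips (yield).
Tension yield (gross): A_g = 8.75×0.25 = 2.1875 in². φR_n = 0.90 × 50 × 2.1875 = 98.4 kips.
Governing: min(275.6, 185.6, 98.4) = 98.4 kips → gross-section yield.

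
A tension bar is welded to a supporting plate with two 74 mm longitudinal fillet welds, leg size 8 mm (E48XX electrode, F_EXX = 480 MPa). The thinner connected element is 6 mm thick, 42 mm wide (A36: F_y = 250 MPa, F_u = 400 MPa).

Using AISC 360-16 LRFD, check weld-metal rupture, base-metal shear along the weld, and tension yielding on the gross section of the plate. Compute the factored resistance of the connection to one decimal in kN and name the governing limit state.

Weld metal: throat = 0.707×8 = 5.656 mm, L = 2×74 = 148 mm. φR_n = 0.75 × 0.6 × 480 × 5.656 × 148 = 180.8 kN.
Base metal shear (6 mm plate): yield φR_n = 1.0×0.6×250×6×148 = 133.2 kN; rupture φR_n = 0.75×0.6×400×6×148 = 159.8 kN; take 133.2 kN (yield).
Tension yield (gross): A_g = 42×6 = 252 mm². φR_n = 0.90 × 250 × 252 = 56.7 kN.
Governing: min(180.8, 133.2, 56.7) = 56.7 kN → gross-section yield.

56.7 kN (gross-section yield governs)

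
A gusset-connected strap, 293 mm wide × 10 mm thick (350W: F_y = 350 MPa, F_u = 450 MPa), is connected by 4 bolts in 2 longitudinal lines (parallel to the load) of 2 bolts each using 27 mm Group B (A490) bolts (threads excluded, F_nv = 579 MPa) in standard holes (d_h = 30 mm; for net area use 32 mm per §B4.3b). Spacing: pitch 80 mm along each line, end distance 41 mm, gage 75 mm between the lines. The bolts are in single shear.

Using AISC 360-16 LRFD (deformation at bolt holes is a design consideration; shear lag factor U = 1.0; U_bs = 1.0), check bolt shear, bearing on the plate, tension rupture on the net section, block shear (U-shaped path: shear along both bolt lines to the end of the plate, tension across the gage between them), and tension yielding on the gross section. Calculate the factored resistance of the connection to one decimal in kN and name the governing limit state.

440.8 kN (block shear governs)

Bolt shear: A_b = π(27)²/4 = 572.56 mm². φR_n = 0.75 × 579 × 572.56 × 4 × 1 = 994.5 kN.
Bearing (10 mm plate, F_u = 450 MPa): end bolts L_c = 41 − 30/2 = 26, R_n = min(1.2×26×10×450, 2.4×27×10×450) = 140.4 kN/bolt; interior L_c = 80 − 30 = 50, R_n = 270 kN/bolt. φR_n = 0.75 × (2×140.4 + 2×270) = 615.6 kN.
Tension rupture (net): A_n = (293 − 2×32)×10 = 2290 mm² (U = 1.0, A_e = A_n). φR_n = 0.75 × 450 × 2290 = 772.9 kN.
Block shear: shear path 2×[41+1×80] = 2×121 mm, A_gv = 2420, A_nv = 2×(121 − 1.5×32)×10 = 1460 mm²; tension across gage: (75 − 1×32)×10 = 430 mm². R_n = min(0.6×450×1460, 0.6×350×2420) + 1.0×450×430 = min(394.2, 508.2) + 193.5 = 587.7 kN. φR_n = 0.75 × 587.7 = 440.8 kN.
Tension yield (gross): A_g = 293×10 = 2930 mm². φR_n = 0.90 × 350 × 2930 = 923.0 kN.
Governing: min(994.5, 615.6, 772.9, 440.8, 923.0) = 440.8 kN → block shear.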